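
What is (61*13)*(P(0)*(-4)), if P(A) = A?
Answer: 0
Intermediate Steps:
(61*13)*(P(0)*(-4)) = (61*13)*(0*(-4)) = 793*0 = 0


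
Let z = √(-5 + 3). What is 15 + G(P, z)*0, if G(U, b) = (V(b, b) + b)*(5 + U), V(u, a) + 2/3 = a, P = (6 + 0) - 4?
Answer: 15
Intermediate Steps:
P = 2 (P = 6 - 4 = 2)
V(u, a) = -⅔ + a
z = I*√2 (z = √(-2) = I*√2 ≈ 1.4142*I)
G(U, b) = (5 + U)*(-⅔ + 2*b) (G(U, b) = ((-⅔ + b) + b)*(5 + U) = (-⅔ + 2*b)*(5 + U) = (5 + U)*(-⅔ + 2*b))
15 + G(P, z)*0 = 15 + (-10/3 + 10*(I*√2) - ⅔*2 + 2*2*(I*√2))*0 = 15 + (-10/3 + 10*I*√2 - 4/3 + 4*I*√2)*0 = 15 + (-14/3 + 14*I*√2)*0 = 15 + 0 = 15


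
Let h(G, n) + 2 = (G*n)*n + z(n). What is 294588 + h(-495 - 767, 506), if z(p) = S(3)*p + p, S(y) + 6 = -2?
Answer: -322826388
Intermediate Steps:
S(y) = -8 (S(y) = -6 - 2 = -8)
z(p) = -7*p (z(p) = -8*p + p = -7*p)
h(G, n) = -2 - 7*n + G*n² (h(G, n) = -2 + ((G*n)*n - 7*n) = -2 + (G*n² - 7*n) = -2 + (-7*n + G*n²) = -2 - 7*n + G*n²)
294588 + h(-495 - 767, 506) = 294588 + (-2 - 7*506 + (-495 - 767)*506²) = 294588 + (-2 - 3542 - 1262*256036) = 294588 + (-2 - 3542 - 323117432) = 294588 - 323120976 = -322826388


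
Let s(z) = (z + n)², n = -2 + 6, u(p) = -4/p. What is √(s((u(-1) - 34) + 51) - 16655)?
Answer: I*√16030 ≈ 126.61*I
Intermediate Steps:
n = 4
s(z) = (4 + z)² (s(z) = (z + 4)² = (4 + z)²)
√(s((u(-1) - 34) + 51) - 16655) = √((4 + ((-4/(-1) - 34) + 51))² - 16655) = √((4 + ((-4*(-1) - 34) + 51))² - 16655) = √((4 + ((4 - 34) + 51))² - 16655) = √((4 + (-30 + 51))² - 16655) = √((4 + 21)² - 16655) = √(25² - 16655) = √(625 - 16655) = √(-16030) = I*√16030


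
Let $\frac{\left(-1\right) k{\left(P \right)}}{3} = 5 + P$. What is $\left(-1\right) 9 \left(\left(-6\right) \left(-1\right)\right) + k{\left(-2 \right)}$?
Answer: $-63$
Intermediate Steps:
$k{\left(P \right)} = -15 - 3 P$ ($k{\left(P \right)} = - 3 \left(5 + P\right) = -15 - 3 P$)
$\left(-1\right) 9 \left(\left(-6\right) \left(-1\right)\right) + k{\left(-2 \right)} = \left(-1\right) 9 \left(\left(-6\right) \left(-1\right)\right) - 9 = \left(-9\right) 6 + \left(-15 + 6\right) = -54 - 9 = -63$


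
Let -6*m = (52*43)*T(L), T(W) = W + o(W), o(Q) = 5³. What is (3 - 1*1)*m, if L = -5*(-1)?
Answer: -290680/3 ≈ -96893.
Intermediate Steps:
o(Q) = 125
L = 5
T(W) = 125 + W (T(W) = W + 125 = 125 + W)
m = -145340/3 (m = -52*43*(125 + 5)/6 = -1118*130/3 = -⅙*290680 = -145340/3 ≈ -48447.)
(3 - 1*1)*m = (3 - 1*1)*(-145340/3) = (3 - 1)*(-145340/3) = 2*(-145340/3) = -290680/3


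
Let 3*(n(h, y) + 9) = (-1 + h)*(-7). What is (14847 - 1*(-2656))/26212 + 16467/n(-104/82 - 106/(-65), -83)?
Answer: -1724927300897/787172572 ≈ -2191.3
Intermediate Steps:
n(h, y) = -20/3 - 7*h/3 (n(h, y) = -9 + ((-1 + h)*(-7))/3 = -9 + (7 - 7*h)/3 = -9 + (7/3 - 7*h/3) = -20/3 - 7*h/3)
(14847 - 1*(-2656))/26212 + 16467/n(-104/82 - 106/(-65), -83) = (14847 - 1*(-2656))/26212 + 16467/(-20/3 - 7*(-104/82 - 106/(-65))/3) = (14847 + 2656)*(1/26212) + 16467/(-20/3 - 7*(-104*1/82 - 106*(-1/65))/3) = 17503*(1/26212) + 16467/(-20/3 - 7*(-52/41 + 106/65)/3) = 17503/26212 + 16467/(-20/3 - 7/3*966/2665) = 17503/26212 + 16467/(-20/3 - 2254/2665) = 17503/26212 + 16467/(-60062/7995) = 17503/26212 + 16467*(-7995/60062) = 17503/26212 - 131653665/60062 = -1724927300897/787172572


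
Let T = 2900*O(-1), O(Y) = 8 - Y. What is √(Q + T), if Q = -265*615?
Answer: 25*I*√219 ≈ 369.97*I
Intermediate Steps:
Q = -162975
T = 26100 (T = 2900*(8 - 1*(-1)) = 2900*(8 + 1) = 2900*9 = 26100)
√(Q + T) = √(-162975 + 26100) = √(-136875) = 25*I*√219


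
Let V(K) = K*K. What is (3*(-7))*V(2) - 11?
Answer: -95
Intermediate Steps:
V(K) = K**2
(3*(-7))*V(2) - 11 = (3*(-7))*2**2 - 11 = -21*4 - 11 = -84 - 11 = -95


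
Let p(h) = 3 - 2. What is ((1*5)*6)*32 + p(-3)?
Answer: 961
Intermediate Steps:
p(h) = 1
((1*5)*6)*32 + p(-3) = ((1*5)*6)*32 + 1 = (5*6)*32 + 1 = 30*32 + 1 = 960 + 1 = 961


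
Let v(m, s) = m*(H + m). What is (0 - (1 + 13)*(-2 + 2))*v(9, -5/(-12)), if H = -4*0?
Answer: 0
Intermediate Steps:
H = 0
v(m, s) = m² (v(m, s) = m*(0 + m) = m*m = m²)
(0 - (1 + 13)*(-2 + 2))*v(9, -5/(-12)) = (0 - (1 + 13)*(-2 + 2))*9² = (0 - 14*0)*81 = (0 - 1*0)*81 = (0 + 0)*81 = 0*81 = 0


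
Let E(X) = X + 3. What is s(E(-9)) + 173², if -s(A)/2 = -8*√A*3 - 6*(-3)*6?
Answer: 29713 + 48*I*√6 ≈ 29713.0 + 117.58*I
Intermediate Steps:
E(X) = 3 + X
s(A) = -216 + 48*√A (s(A) = -2*(-8*√A*3 - 6*(-3)*6) = -2*(-24*√A - (-18)*6) = -2*(-24*√A - 1*(-108)) = -2*(-24*√A + 108) = -2*(108 - 24*√A) = -216 + 48*√A)
s(E(-9)) + 173² = (-216 + 48*√(3 - 9)) + 173² = (-216 + 48*√(-6)) + 29929 = (-216 + 48*(I*√6)) + 29929 = (-216 + 48*I*√6) + 29929 = 29713 + 48*I*√6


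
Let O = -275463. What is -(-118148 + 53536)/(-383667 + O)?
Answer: -32306/329565 ≈ -0.098026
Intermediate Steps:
-(-118148 + 53536)/(-383667 + O) = -(-118148 + 53536)/(-383667 - 275463) = -(-64612)/(-659130) = -(-64612)*(-1)/659130 = -1*32306/329565 = -32306/329565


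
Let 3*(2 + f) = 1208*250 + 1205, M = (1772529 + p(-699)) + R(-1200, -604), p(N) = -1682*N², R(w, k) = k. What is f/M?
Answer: -303199/2460164871 ≈ -0.00012324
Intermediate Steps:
M = -820054957 (M = (1772529 - 1682*(-699)²) - 604 = (1772529 - 1682*488601) - 604 = (1772529 - 821826882) - 604 = -820054353 - 604 = -820054957)
f = 303199/3 (f = -2 + (1208*250 + 1205)/3 = -2 + (302000 + 1205)/3 = -2 + (⅓)*303205 = -2 + 303205/3 = 303199/3 ≈ 1.0107e+5)
f/M = (303199/3)/(-820054957) = (303199/3)*(-1/820054957) = -303199/2460164871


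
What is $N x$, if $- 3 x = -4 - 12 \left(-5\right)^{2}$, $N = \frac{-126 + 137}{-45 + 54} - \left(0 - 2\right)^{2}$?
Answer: $- \frac{7600}{27} \approx -281.48$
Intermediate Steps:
$N = - \frac{25}{9}$ ($N = \frac{11}{9} - \left(-2\right)^{2} = 11 \cdot \frac{1}{9} - 4 = \frac{11}{9} - 4 = - \frac{25}{9} \approx -2.7778$)
$x = \frac{304}{3}$ ($x = - \frac{-4 - 12 \left(-5\right)^{2}}{3} = - \frac{-4 - 300}{3} = \left(- \frac{1}{3}\right) \left(-304\right) = \frac{304}{3} \approx 101.33$)
$N x = \left(- \frac{25}{9}\right) \frac{304}{3} = - \frac{7600}{27}$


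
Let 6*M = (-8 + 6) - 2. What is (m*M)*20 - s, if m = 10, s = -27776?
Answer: 82928/3 ≈ 27643.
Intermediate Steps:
M = -⅔ (M = ((-8 + 6) - 2)/6 = (-2 - 2)/6 = (⅙)*(-4) = -⅔ ≈ -0.66667)
(m*M)*20 - s = (10*(-⅔))*20 - 1*(-27776) = -20/3*20 + 27776 = -400/3 + 27776 = 82928/3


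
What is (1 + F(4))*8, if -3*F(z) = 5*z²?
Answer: -616/3 ≈ -205.33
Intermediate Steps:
F(z) = -5*z²/3
(1 + F(4))*8 = (1 - 5/3*4²)*8 = (1 - 5/3*16)*8 = (1 - 80/3)*8 = -77/3*8 = -616/3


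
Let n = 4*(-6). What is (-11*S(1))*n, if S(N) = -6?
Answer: -1584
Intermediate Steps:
n = -24
(-11*S(1))*n = -11*(-6)*(-24) = 66*(-24) = -1584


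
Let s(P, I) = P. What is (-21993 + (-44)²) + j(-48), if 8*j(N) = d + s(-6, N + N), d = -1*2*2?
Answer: -80233/4 ≈ -20058.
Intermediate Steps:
d = -4 (d = -2*2 = -4)
j(N) = -5/4 (j(N) = (-4 - 6)/8 = (⅛)*(-10) = -5/4)
(-21993 + (-44)²) + j(-48) = (-21993 + (-44)²) - 5/4 = (-21993 + 1936) - 5/4 = -20057 - 5/4 = -80233/4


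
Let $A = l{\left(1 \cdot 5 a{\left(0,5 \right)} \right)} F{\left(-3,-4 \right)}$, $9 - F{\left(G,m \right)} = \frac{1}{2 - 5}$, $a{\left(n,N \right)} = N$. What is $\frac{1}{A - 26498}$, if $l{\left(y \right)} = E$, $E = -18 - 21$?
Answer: $- \frac{1}{26862} \approx -3.7227 \cdot 10^{-5}$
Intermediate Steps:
$E = -39$ ($E = -18 - 21 = -39$)
$F{\left(G,m \right)} = \frac{28}{3}$ ($F{\left(G,m \right)} = 9 - \frac{1}{2 - 5} = 9 - \frac{1}{-3} = 9 - - \frac{1}{3} = 9 + \frac{1}{3} = \frac{28}{3}$)
$l{\left(y \right)} = -39$
$A = -364$ ($A = \left(-39\right) \frac{28}{3} = -364$)
$\frac{1}{A - 26498} = \frac{1}{-364 - 26498} = \frac{1}{-26862} = - \frac{1}{26862}$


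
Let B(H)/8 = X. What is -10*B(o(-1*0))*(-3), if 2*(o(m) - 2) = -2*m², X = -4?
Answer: -960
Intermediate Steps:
o(m) = 2 - m² (o(m) = 2 + (-2*m²)/2 = 2 - m²)
B(H) = -32 (B(H) = 8*(-4) = -32)
-10*B(o(-1*0))*(-3) = -10*(-32)*(-3) = 320*(-3) = -960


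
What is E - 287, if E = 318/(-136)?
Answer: -19675/68 ≈ -289.34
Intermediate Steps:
E = -159/68 (E = 318*(-1/136) = -159/68 ≈ -2.3382)
E - 287 = -159/68 - 287 = -19675/68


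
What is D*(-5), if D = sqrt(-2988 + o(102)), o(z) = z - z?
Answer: -30*I*sqrt(83) ≈ -273.31*I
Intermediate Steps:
o(z) = 0
D = 6*I*sqrt(83) (D = sqrt(-2988 + 0) = sqrt(-2988) = 6*I*sqrt(83) ≈ 54.663*I)
D*(-5) = (6*I*sqrt(83))*(-5) = -30*I*sqrt(83)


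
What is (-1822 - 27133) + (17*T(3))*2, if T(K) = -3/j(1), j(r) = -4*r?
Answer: -57859/2 ≈ -28930.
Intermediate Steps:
T(K) = ¾ (T(K) = -3/((-4*1)) = -3/(-4) = -3*(-¼) = ¾)
(-1822 - 27133) + (17*T(3))*2 = (-1822 - 27133) + (17*(¾))*2 = -28955 + (51/4)*2 = -28955 + 51/2 = -57859/2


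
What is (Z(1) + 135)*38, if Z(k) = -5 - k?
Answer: 4902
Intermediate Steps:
(Z(1) + 135)*38 = ((-5 - 1*1) + 135)*38 = ((-5 - 1) + 135)*38 = (-6 + 135)*38 = 129*38 = 4902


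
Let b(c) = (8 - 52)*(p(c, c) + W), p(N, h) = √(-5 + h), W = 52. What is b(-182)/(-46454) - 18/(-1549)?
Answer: 2190142/35978623 + 22*I*√187/23227 ≈ 0.060873 + 0.012952*I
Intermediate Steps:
b(c) = -2288 - 44*√(-5 + c) (b(c) = (8 - 52)*(√(-5 + c) + 52) = -44*(52 + √(-5 + c)) = -2288 - 44*√(-5 + c))
b(-182)/(-46454) - 18/(-1549) = (-2288 - 44*√(-5 - 182))/(-46454) - 18/(-1549) = (-2288 - 44*I*√187)*(-1/46454) - 18*(-1/1549) = (-2288 - 44*I*√187)*(-1/46454) + 18/1549 = (1144/23227 + 22*I*√187/23227) + 18/1549 = 2190142/35978623 + 22*I*√187/23227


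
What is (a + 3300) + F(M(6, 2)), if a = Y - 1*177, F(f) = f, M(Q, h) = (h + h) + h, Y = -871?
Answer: 2258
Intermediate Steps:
M(Q, h) = 3*h (M(Q, h) = 2*h + h = 3*h)
a = -1048 (a = -871 - 1*177 = -871 - 177 = -1048)
(a + 3300) + F(M(6, 2)) = (-1048 + 3300) + 3*2 = 2252 + 6 = 2258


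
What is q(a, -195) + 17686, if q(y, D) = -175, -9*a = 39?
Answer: 17511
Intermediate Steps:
a = -13/3 (a = -⅑*39 = -13/3 ≈ -4.3333)
q(a, -195) + 17686 = -175 + 17686 = 17511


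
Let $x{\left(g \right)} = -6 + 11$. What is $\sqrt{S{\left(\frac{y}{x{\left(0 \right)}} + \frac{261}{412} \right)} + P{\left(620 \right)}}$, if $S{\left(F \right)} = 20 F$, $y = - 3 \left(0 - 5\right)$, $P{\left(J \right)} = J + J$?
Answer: $\frac{\sqrt{13926115}}{103} \approx 36.231$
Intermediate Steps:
$P{\left(J \right)} = 2 J$
$y = 15$ ($y = \left(-3\right) \left(-5\right) = 15$)
$x{\left(g \right)} = 5$
$\sqrt{S{\left(\frac{y}{x{\left(0 \right)}} + \frac{261}{412} \right)} + P{\left(620 \right)}} = \sqrt{20 \left(\frac{15}{5} + \frac{261}{412}\right) + 2 \cdot 620} = \sqrt{20 \left(15 \cdot \frac{1}{5} + 261 \cdot \frac{1}{412}\right) + 1240} = \sqrt{20 \left(3 + \frac{261}{412}\right) + 1240} = \sqrt{20 \cdot \frac{1497}{412} + 1240} = \sqrt{\frac{7485}{103} + 1240} = \sqrt{\frac{135205}{103}} = \frac{\sqrt{13926115}}{103}$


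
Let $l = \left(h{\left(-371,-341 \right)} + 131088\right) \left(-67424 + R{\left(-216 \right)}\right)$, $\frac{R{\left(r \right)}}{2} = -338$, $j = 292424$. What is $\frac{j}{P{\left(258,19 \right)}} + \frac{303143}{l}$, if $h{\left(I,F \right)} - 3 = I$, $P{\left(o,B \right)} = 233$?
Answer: $\frac{2603167734935681}{2074173456000} \approx 1255.0$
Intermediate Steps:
$R{\left(r \right)} = -676$ ($R{\left(r \right)} = 2 \left(-338\right) = -676$)
$h{\left(I,F \right)} = 3 + I$
$l = -8902032000$ ($l = \left(\left(3 - 371\right) + 131088\right) \left(-67424 - 676\right) = \left(-368 + 131088\right) \left(-68100\right) = 130720 \left(-68100\right) = -8902032000$)
$\frac{j}{P{\left(258,19 \right)}} + \frac{303143}{l} = \frac{292424}{233} + \frac{303143}{-8902032000} = 292424 \cdot \frac{1}{233} + 303143 \left(- \frac{1}{8902032000}\right) = \frac{292424}{233} - \frac{303143}{8902032000} = \frac{2603167734935681}{2074173456000}$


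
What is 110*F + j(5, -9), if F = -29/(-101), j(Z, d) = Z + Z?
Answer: 4200/101 ≈ 41.584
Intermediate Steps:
j(Z, d) = 2*Z
F = 29/101 (F = -29*(-1/101) = 29/101 ≈ 0.28713)
110*F + j(5, -9) = 110*(29/101) + 2*5 = 3190/101 + 10 = 4200/101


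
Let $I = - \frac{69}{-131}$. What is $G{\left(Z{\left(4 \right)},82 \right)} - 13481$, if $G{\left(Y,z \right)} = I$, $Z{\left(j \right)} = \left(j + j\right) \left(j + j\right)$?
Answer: $- \frac{1765942}{131} \approx -13480.0$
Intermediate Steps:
$Z{\left(j \right)} = 4 j^{2}$ ($Z{\left(j \right)} = 2 j 2 j = 4 j^{2}$)
$I = \frac{69}{131}$ ($I = \left(-69\right) \left(- \frac{1}{131}\right) = \frac{69}{131} \approx 0.52672$)
$G{\left(Y,z \right)} = \frac{69}{131}$
$G{\left(Z{\left(4 \right)},82 \right)} - 13481 = \frac{69}{131} - 13481 = - \frac{1765942}{131}$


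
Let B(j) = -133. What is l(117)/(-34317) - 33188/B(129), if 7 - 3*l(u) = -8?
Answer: 1138911931/4564161 ≈ 249.53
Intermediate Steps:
l(u) = 5 (l(u) = 7/3 - ⅓*(-8) = 7/3 + 8/3 = 5)
l(117)/(-34317) - 33188/B(129) = 5/(-34317) - 33188/(-133) = 5*(-1/34317) - 33188*(-1/133) = -5/34317 + 33188/133 = 1138911931/4564161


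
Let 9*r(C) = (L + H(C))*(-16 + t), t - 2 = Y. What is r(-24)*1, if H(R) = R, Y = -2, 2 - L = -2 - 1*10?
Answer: 160/9 ≈ 17.778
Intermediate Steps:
L = 14 (L = 2 - (-2 - 1*10) = 2 - (-2 - 10) = 2 - 1*(-12) = 2 + 12 = 14)
t = 0 (t = 2 - 2 = 0)
r(C) = -224/9 - 16*C/9 (r(C) = ((14 + C)*(-16 + 0))/9 = ((14 + C)*(-16))/9 = (-224 - 16*C)/9 = -224/9 - 16*C/9)
r(-24)*1 = (-224/9 - 16/9*(-24))*1 = (-224/9 + 128/3)*1 = (160/9)*1 = 160/9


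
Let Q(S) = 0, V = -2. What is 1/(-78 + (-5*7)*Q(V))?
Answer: -1/78 ≈ -0.012821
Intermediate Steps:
1/(-78 + (-5*7)*Q(V)) = 1/(-78 - 5*7*0) = 1/(-78 - 35*0) = 1/(-78 + 0) = 1/(-78) = -1/78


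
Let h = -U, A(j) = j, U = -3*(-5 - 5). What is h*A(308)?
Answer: -9240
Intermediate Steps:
U = 30 (U = -3*(-10) = 30)
h = -30 (h = -1*30 = -30)
h*A(308) = -30*308 = -9240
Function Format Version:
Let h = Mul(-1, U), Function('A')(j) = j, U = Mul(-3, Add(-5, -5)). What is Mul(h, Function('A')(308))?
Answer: -9240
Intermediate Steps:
U = 30 (U = Mul(-3, -10) = 30)
h = -30 (h = Mul(-1, 30) = -30)
Mul(h, Function('A')(308)) = Mul(-30, 308) = -9240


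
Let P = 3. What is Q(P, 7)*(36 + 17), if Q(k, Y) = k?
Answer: 159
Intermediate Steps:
Q(P, 7)*(36 + 17) = 3*(36 + 17) = 3*53 = 159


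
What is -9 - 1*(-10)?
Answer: 1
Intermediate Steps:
-9 - 1*(-10) = -9 + 10 = 1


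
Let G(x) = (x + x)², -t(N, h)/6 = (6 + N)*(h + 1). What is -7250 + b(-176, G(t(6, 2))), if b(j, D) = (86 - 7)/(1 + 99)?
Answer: -724921/100 ≈ -7249.2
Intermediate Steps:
t(N, h) = -6*(1 + h)*(6 + N) (t(N, h) = -6*(6 + N)*(h + 1) = -6*(6 + N)*(1 + h) = -6*(1 + h)*(6 + N))
G(x) = 4*x² (G(x) = (2*x)² = 4*x²)
b(j, D) = 79/100
-7250 + b(-176, G(t(6, 2))) = -7250 + 79/100 = -724921/100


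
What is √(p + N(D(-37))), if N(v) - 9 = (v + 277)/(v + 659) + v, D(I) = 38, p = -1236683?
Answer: 3*I*√66752075441/697 ≈ 1112.0*I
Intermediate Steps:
N(v) = 9 + v + (277 + v)/(659 + v) (N(v) = 9 + ((v + 277)/(v + 659) + v) = 9 + ((277 + v)/(659 + v) + v) = 9 + (v + (277 + v)/(659 + v)) = 9 + v + (277 + v)/(659 + v))
√(p + N(D(-37))) = √(-1236683 + (6208 + 38² + 669*38)/(659 + 38)) = √(-1236683 + (6208 + 1444 + 25422)/697) = √(-1236683 + (1/697)*33074) = √(-1236683 + 33074/697) = √(-861934977/697) = 3*I*√66752075441/697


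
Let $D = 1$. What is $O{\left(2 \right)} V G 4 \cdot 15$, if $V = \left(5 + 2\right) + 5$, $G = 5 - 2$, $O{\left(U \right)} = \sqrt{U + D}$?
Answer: $2160 \sqrt{3} \approx 3741.2$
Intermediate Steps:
$O{\left(U \right)} = \sqrt{1 + U}$ ($O{\left(U \right)} = \sqrt{U + 1} = \sqrt{1 + U}$)
$G = 3$
$V = 12$ ($V = 7 + 5 = 12$)
$O{\left(2 \right)} V G 4 \cdot 15 = \sqrt{1 + 2} \cdot 12 \cdot 3 \cdot 4 \cdot 15 = \sqrt{3} \cdot 36 \cdot 4 \cdot 15 = \sqrt{3} \cdot 144 \cdot 15 = 144 \sqrt{3} \cdot 15 = 2160 \sqrt{3}$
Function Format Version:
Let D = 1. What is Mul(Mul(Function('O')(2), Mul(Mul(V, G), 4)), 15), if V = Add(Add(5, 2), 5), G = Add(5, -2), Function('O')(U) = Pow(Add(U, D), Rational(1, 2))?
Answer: Mul(2160, Pow(3, Rational(1, 2))) ≈ 3741.2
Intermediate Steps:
Function('O')(U) = Pow(Add(1, U), Rational(1, 2)) (Function('O')(U) = Pow(Add(U, 1), Rational(1, 2)) = Pow(Add(1, U), Rational(1, 2)))
G = 3
V = 12 (V = Add(7, 5) = 12)
Mul(Mul(Function('O')(2), Mul(Mul(V, G), 4)), 15) = Mul(Mul(Pow(Add(1, 2), Rational(1, 2)), Mul(Mul(12, 3), 4)), 15) = Mul(Mul(Pow(3, Rational(1, 2)), Mul(36, 4)), 15) = Mul(Mul(Pow(3, Rational(1, 2)), 144), 15) = Mul(Mul(144, Pow(3, Rational(1, 2))), 15) = Mul(2160, Pow(3, Rational(1, 2)))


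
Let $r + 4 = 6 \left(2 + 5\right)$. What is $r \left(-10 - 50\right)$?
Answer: $-2280$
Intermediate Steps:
$r = 38$ ($r = -4 + 6 \left(2 + 5\right) = -4 + 6 \cdot 7 = -4 + 42 = 38$)
$r \left(-10 - 50\right) = 38 \left(-10 - 50\right) = 38 \left(-60\right) = -2280$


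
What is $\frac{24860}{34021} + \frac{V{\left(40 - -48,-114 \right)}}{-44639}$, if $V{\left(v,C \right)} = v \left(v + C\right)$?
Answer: $\frac{1187565588}{1518663419} \approx 0.78198$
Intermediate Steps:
$V{\left(v,C \right)} = v \left(C + v\right)$
$\frac{24860}{34021} + \frac{V{\left(40 - -48,-114 \right)}}{-44639} = \frac{24860}{34021} + \frac{\left(40 - -48\right) \left(-114 + \left(40 - -48\right)\right)}{-44639} = 24860 \cdot \frac{1}{34021} + \left(40 + 48\right) \left(-114 + \left(40 + 48\right)\right) \left(- \frac{1}{44639}\right) = \frac{24860}{34021} + 88 \left(-114 + 88\right) \left(- \frac{1}{44639}\right) = \frac{24860}{34021} + 88 \left(-26\right) \left(- \frac{1}{44639}\right) = \frac{24860}{34021} - - \frac{2288}{44639} = \frac{24860}{34021} + \frac{2288}{44639} = \frac{1187565588}{1518663419}$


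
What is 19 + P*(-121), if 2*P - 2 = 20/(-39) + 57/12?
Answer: -111805/312 ≈ -358.35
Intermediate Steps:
P = 973/312 (P = 1 + (20/(-39) + 57/12)/2 = 1 + (20*(-1/39) + 57*(1/12))/2 = 1 + (-20/39 + 19/4)/2 = 1 + (½)*(661/156) = 1 + 661/312 = 973/312 ≈ 3.1186)
19 + P*(-121) = 19 + (973/312)*(-121) = 19 - 117733/312 = -111805/312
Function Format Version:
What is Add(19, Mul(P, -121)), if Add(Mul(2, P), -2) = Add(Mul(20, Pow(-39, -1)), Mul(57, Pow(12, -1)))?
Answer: Rational(-111805, 312) ≈ -358.35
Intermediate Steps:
P = Rational(973, 312) (P = Add(1, Mul(Rational(1, 2), Add(Mul(20, Pow(-39, -1)), Mul(57, Pow(12, -1))))) = Add(1, Mul(Rational(1, 2), Add(Mul(20, Rational(-1, 39)), Mul(57, Rational(1, 12))))) = Add(1, Mul(Rational(1, 2), Add(Rational(-20, 39), Rational(19, 4)))) = Add(1, Mul(Rational(1, 2), Rational(661, 156))) = Add(1, Rational(661, 312)) = Rational(973, 312) ≈ 3.1186)
Add(19, Mul(P, -121)) = Add(19, Mul(Rational(973, 312), -121)) = Add(19, Rational(-117733, 312)) = Rational(-111805, 312)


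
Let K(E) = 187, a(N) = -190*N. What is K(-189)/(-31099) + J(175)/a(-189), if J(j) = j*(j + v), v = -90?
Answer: 13025213/31907574 ≈ 0.40822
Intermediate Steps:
J(j) = j*(-90 + j) (J(j) = j*(j - 90) = j*(-90 + j))
K(-189)/(-31099) + J(175)/a(-189) = 187/(-31099) + (175*(-90 + 175))/((-190*(-189))) = 187*(-1/31099) + (175*85)/35910 = -187/31099 + 14875*(1/35910) = -187/31099 + 425/1026 = 13025213/31907574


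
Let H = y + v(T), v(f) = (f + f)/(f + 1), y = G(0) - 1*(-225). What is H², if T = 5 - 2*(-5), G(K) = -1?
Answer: 3265249/64 ≈ 51020.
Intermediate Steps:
T = 15 (T = 5 + 10 = 15)
y = 224 (y = -1 - 1*(-225) = -1 + 225 = 224)
v(f) = 2*f/(1 + f) (v(f) = (2*f)/(1 + f) = 2*f/(1 + f))
H = 1807/8 (H = 224 + 2*15/(1 + 15) = 224 + 2*15/16 = 224 + 2*15*(1/16) = 224 + 15/8 = 1807/8 ≈ 225.88)
H² = (1807/8)² = 3265249/64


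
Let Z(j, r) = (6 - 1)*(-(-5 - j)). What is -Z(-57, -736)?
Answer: 260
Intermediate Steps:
Z(j, r) = 25 + 5*j (Z(j, r) = 5*(5 + j) = 25 + 5*j)
-Z(-57, -736) = -(25 + 5*(-57)) = -(25 - 285) = -1*(-260) = 260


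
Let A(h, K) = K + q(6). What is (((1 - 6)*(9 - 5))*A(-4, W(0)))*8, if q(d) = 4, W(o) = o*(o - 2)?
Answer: -640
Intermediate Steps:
W(o) = o*(-2 + o)
A(h, K) = 4 + K (A(h, K) = K + 4 = 4 + K)
(((1 - 6)*(9 - 5))*A(-4, W(0)))*8 = (((1 - 6)*(9 - 5))*(4 + 0*(-2 + 0)))*8 = ((-5*4)*(4 + 0*(-2)))*8 = -20*(4 + 0)*8 = -20*4*8 = -80*8 = -640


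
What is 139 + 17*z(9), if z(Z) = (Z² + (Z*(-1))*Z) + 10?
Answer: 309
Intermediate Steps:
z(Z) = 10 (z(Z) = (Z² + (-Z)*Z) + 10 = (Z² - Z²) + 10 = 0 + 10 = 10)
139 + 17*z(9) = 139 + 17*10 = 139 + 170 = 309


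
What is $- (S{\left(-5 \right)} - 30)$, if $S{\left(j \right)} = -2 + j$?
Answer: $37$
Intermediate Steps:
$- (S{\left(-5 \right)} - 30) = - (\left(-2 - 5\right) - 30) = - (-7 - 30) = \left(-1\right) \left(-37\right) = 37$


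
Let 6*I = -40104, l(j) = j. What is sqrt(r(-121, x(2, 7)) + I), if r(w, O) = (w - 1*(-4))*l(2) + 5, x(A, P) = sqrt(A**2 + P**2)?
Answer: I*sqrt(6913) ≈ 83.144*I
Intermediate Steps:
r(w, O) = 13 + 2*w (r(w, O) = (w - 1*(-4))*2 + 5 = (w + 4)*2 + 5 = (4 + w)*2 + 5 = (8 + 2*w) + 5 = 13 + 2*w)
I = -6684 (I = (1/6)*(-40104) = -6684)
sqrt(r(-121, x(2, 7)) + I) = sqrt((13 + 2*(-121)) - 6684) = sqrt((13 - 242) - 6684) = sqrt(-229 - 6684) = sqrt(-6913) = I*sqrt(6913)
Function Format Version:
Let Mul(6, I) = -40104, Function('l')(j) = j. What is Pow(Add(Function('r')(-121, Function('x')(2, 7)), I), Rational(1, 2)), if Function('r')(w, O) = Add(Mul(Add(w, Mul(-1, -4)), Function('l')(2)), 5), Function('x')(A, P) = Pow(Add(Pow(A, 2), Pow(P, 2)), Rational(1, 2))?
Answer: Mul(I, Pow(6913, Rational(1, 2))) ≈ Mul(83.144, I)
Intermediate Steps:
Function('r')(w, O) = Add(13, Mul(2, w)) (Function('r')(w, O) = Add(Mul(Add(w, Mul(-1, -4)), 2), 5) = Add(Mul(Add(w, 4), 2), 5) = Add(Mul(Add(4, w), 2), 5) = Add(Add(8, Mul(2, w)), 5) = Add(13, Mul(2, w)))
I = -6684 (I = Mul(Rational(1, 6), -40104) = -6684)
Pow(Add(Function('r')(-121, Function('x')(2, 7)), I), Rational(1, 2)) = Pow(Add(Add(13, Mul(2, -121)), -6684), Rational(1, 2)) = Pow(Add(Add(13, -242), -6684), Rational(1, 2)) = Pow(Add(-229, -6684), Rational(1, 2)) = Pow(-6913, Rational(1, 2)) = Mul(I, Pow(6913, Rational(1, 2)))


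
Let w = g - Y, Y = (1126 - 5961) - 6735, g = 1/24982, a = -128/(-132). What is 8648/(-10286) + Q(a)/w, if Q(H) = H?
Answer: -41239832669140/49055875240779 ≈ -0.84067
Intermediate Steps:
a = 32/33 (a = -128*(-1)/132 = -1*(-32/33) = 32/33 ≈ 0.96970)
g = 1/24982 ≈ 4.0029e-5
Y = -11570 (Y = -4835 - 6735 = -11570)
w = 289041741/24982 (w = 1/24982 - 1*(-11570) = 1/24982 + 11570 = 289041741/24982 ≈ 11570.)
8648/(-10286) + Q(a)/w = 8648/(-10286) + 32/(33*(289041741/24982)) = 8648*(-1/10286) + (32/33)*(24982/289041741) = -4324/5143 + 799424/9538377453 = -41239832669140/49055875240779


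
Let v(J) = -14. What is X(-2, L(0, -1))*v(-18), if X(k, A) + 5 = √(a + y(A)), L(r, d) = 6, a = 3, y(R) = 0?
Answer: 70 - 14*√3 ≈ 45.751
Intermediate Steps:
X(k, A) = -5 + √3 (X(k, A) = -5 + √(3 + 0) = -5 + √3)
X(-2, L(0, -1))*v(-18) = (-5 + √3)*(-14) = 70 - 14*√3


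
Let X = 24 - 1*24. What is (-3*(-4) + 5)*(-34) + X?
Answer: -578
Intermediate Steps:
X = 0 (X = 24 - 24 = 0)
(-3*(-4) + 5)*(-34) + X = (-3*(-4) + 5)*(-34) + 0 = (12 + 5)*(-34) + 0 = 17*(-34) + 0 = -578 + 0 = -578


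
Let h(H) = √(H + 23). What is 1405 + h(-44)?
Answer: 1405 + I*√21 ≈ 1405.0 + 4.5826*I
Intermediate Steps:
h(H) = √(23 + H)
1405 + h(-44) = 1405 + √(23 - 44) = 1405 + √(-21) = 1405 + I*√21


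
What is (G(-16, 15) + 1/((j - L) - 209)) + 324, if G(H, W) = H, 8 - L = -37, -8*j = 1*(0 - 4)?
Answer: 156154/507 ≈ 308.00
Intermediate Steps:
j = ½ (j = -(0 - 4)/8 = -(-4)/8 = -⅛*(-4) = ½ ≈ 0.50000)
L = 45 (L = 8 - 1*(-37) = 8 + 37 = 45)
(G(-16, 15) + 1/((j - L) - 209)) + 324 = (-16 + 1/((½ - 1*45) - 209)) + 324 = (-16 + 1/((½ - 45) - 209)) + 324 = (-16 + 1/(-89/2 - 209)) + 324 = (-16 + 1/(-507/2)) + 324 = (-16 - 2/507) + 324 = -8114/507 + 324 = 156154/507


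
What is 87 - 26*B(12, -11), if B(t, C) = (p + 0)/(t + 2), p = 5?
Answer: 544/7 ≈ 77.714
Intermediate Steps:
B(t, C) = 5/(2 + t) (B(t, C) = (5 + 0)/(t + 2) = 5/(2 + t))
87 - 26*B(12, -11) = 87 - 130/(2 + 12) = 87 - 130/14 = 87 - 26*5/14 = 87 - 65/7 = 544/7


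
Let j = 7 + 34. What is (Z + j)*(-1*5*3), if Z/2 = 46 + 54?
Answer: -3615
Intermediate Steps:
Z = 200 (Z = 2*(46 + 54) = 2*100 = 200)
j = 41
(Z + j)*(-1*5*3) = (200 + 41)*(-1*5*3) = 241*(-5*3) = 241*(-15) = -3615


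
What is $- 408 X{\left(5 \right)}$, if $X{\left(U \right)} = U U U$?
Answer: $-51000$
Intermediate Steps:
$X{\left(U \right)} = U^{3}$ ($X{\left(U \right)} = U^{2} U = U^{3}$)
$- 408 X{\left(5 \right)} = - 408 \cdot 5^{3} = \left(-408\right) 125 = -51000$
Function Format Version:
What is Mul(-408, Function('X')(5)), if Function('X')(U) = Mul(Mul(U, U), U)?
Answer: -51000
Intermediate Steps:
Function('X')(U) = Pow(U, 3) (Function('X')(U) = Mul(Pow(U, 2), U) = Pow(U, 3))
Mul(-408, Function('X')(5)) = Mul(-408, Pow(5, 3)) = Mul(-408, 125) = -51000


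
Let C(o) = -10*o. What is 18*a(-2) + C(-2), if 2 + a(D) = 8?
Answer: 128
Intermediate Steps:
a(D) = 6 (a(D) = -2 + 8 = 6)
18*a(-2) + C(-2) = 18*6 - 10*(-2) = 108 + 20 = 128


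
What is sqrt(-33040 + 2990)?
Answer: 5*I*sqrt(1202) ≈ 173.35*I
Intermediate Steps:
sqrt(-33040 + 2990) = sqrt(-30050) = 5*I*sqrt(1202)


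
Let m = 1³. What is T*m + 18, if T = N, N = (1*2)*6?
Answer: 30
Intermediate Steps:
m = 1
N = 12 (N = 2*6 = 12)
T = 12
T*m + 18 = 12*1 + 18 = 12 + 18 = 30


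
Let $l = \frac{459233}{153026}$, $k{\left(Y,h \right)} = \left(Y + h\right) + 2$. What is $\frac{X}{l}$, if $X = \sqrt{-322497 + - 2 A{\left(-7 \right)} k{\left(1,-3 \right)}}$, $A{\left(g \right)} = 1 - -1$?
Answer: $\frac{459078 i \sqrt{35833}}{459233} \approx 189.23 i$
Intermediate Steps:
$k{\left(Y,h \right)} = 2 + Y + h$
$A{\left(g \right)} = 2$ ($A{\left(g \right)} = 1 + 1 = 2$)
$l = \frac{459233}{153026}$ ($l = 459233 \cdot \frac{1}{153026} = \frac{459233}{153026} \approx 3.001$)
$X = 3 i \sqrt{35833}$ ($X = \sqrt{-322497 + \left(-2\right) 2 \left(2 + 1 - 3\right)} = \sqrt{-322497 - 0} = \sqrt{-322497 + 0} = \sqrt{-322497} = 3 i \sqrt{35833} \approx 567.89 i$)
$\frac{X}{l} = \frac{3 i \sqrt{35833}}{\frac{459233}{153026}} = 3 i \sqrt{35833} \cdot \frac{153026}{459233} = \frac{459078 i \sqrt{35833}}{459233}$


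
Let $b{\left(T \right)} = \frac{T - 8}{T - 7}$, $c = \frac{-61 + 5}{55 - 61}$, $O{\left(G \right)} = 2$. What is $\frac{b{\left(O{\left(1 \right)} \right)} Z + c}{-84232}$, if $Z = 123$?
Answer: $- \frac{1177}{631740} \approx -0.0018631$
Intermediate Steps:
$c = \frac{28}{3}$ ($c = - \frac{56}{-6} = \left(-56\right) \left(- \frac{1}{6}\right) = \frac{28}{3} \approx 9.3333$)
$b{\left(T \right)} = \frac{-8 + T}{-7 + T}$
$\frac{b{\left(O{\left(1 \right)} \right)} Z + c}{-84232} = \frac{\frac{-8 + 2}{-7 + 2} \cdot 123 + \frac{28}{3}}{-84232} = \left(\frac{1}{-5} \left(-6\right) 123 + \frac{28}{3}\right) \left(- \frac{1}{84232}\right) = \left(\left(- \frac{1}{5}\right) \left(-6\right) 123 + \frac{28}{3}\right) \left(- \frac{1}{84232}\right) = \left(\frac{6}{5} \cdot 123 + \frac{28}{3}\right) \left(- \frac{1}{84232}\right) = \left(\frac{738}{5} + \frac{28}{3}\right) \left(- \frac{1}{84232}\right) = \frac{2354}{15} \left(- \frac{1}{84232}\right) = - \frac{1177}{631740}$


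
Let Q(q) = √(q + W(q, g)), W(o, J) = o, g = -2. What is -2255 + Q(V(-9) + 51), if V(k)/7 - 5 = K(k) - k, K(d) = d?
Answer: -2255 + 2*√43 ≈ -2241.9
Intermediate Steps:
V(k) = 35 (V(k) = 35 + 7*(k - k) = 35 + 7*0 = 35 + 0 = 35)
Q(q) = √2*√q (Q(q) = √(q + q) = √(2*q) = √2*√q)
-2255 + Q(V(-9) + 51) = -2255 + √2*√(35 + 51) = -2255 + √2*√86 = -2255 + 2*√43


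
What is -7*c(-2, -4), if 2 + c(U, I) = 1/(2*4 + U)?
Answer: 77/6 ≈ 12.833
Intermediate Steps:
c(U, I) = -2 + 1/(8 + U) (c(U, I) = -2 + 1/(2*4 + U) = -2 + 1/(8 + U))
-7*c(-2, -4) = -7*(-15 - 2*(-2))/(8 - 2) = -7*(-15 + 4)/6 = -7*(-11)/6 = -7*(-11/6) = 77/6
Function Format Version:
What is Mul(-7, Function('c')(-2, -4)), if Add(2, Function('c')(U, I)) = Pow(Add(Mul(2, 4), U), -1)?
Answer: Rational(77, 6) ≈ 12.833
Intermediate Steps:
Function('c')(U, I) = Add(-2, Pow(Add(8, U), -1)) (Function('c')(U, I) = Add(-2, Pow(Add(Mul(2, 4), U), -1)) = Add(-2, Pow(Add(8, U), -1)))
Mul(-7, Function('c')(-2, -4)) = Mul(-7, Mul(Pow(Add(8, -2), -1), Add(-15, Mul(-2, -2)))) = Mul(-7, Mul(Pow(6, -1), Add(-15, 4))) = Mul(-7, Mul(Rational(1, 6), -11)) = Mul(-7, Rational(-11, 6)) = Rational(77, 6)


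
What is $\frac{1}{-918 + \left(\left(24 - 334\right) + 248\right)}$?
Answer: $- \frac{1}{980} \approx -0.0010204$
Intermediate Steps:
$\frac{1}{-918 + \left(\left(24 - 334\right) + 248\right)} = \frac{1}{-918 + \left(-310 + 248\right)} = \frac{1}{-918 - 62} = \frac{1}{-980} = - \frac{1}{980}$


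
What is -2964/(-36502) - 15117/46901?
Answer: -206393085/855990151 ≈ -0.24112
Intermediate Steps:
-2964/(-36502) - 15117/46901 = -2964*(-1/36502) - 15117*1/46901 = 1482/18251 - 15117/46901 = -206393085/855990151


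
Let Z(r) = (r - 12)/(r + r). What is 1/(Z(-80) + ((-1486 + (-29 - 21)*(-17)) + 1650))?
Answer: 40/40583 ≈ 0.00098563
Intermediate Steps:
Z(r) = (-12 + r)/(2*r) (Z(r) = (-12 + r)/((2*r)) = (-12 + r)*(1/(2*r)) = (-12 + r)/(2*r))
1/(Z(-80) + ((-1486 + (-29 - 21)*(-17)) + 1650)) = 1/((½)*(-12 - 80)/(-80) + ((-1486 + (-29 - 21)*(-17)) + 1650)) = 1/((½)*(-1/80)*(-92) + ((-1486 - 50*(-17)) + 1650)) = 1/(23/40 + ((-1486 + 850) + 1650)) = 1/(23/40 + (-636 + 1650)) = 1/(23/40 + 1014) = 1/(40583/40) = 40/40583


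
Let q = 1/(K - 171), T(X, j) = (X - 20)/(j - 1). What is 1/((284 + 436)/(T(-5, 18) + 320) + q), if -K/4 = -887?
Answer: 1219097/2755993 ≈ 0.44234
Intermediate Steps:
K = 3548 (K = -4*(-887) = 3548)
T(X, j) = (-20 + X)/(-1 + j)
q = 1/3377 (q = 1/(3548 - 171) = 1/3377 ≈ 0.00029612)
1/((284 + 436)/(T(-5, 18) + 320) + q) = 1/((284 + 436)/((-20 - 5)/(-1 + 18) + 320) + 1/3377) = 1/(720/(-25/17 + 320) + 1/3377) = 1/(720/(5415/17) + 1/3377) = 1/(720*(17/5415) + 1/3377) = 1/(816/361 + 1/3377) = 1/(2755993/1219097) = 1219097/2755993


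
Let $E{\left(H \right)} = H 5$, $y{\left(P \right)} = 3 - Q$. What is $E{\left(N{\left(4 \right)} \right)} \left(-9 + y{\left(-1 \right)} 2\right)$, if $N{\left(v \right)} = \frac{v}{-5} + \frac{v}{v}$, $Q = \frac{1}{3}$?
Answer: $- \frac{11}{3} \approx -3.6667$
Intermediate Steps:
$Q = \frac{1}{3} \approx 0.33333$
$y{\left(P \right)} = \frac{8}{3}$ ($y{\left(P \right)} = 3 - \frac{1}{3} = \frac{8}{3}$)
$N{\left(v \right)} = 1 - \frac{v}{5}$ ($N{\left(v \right)} = v \left(- \frac{1}{5}\right) + 1 = - \frac{v}{5} + 1 = 1 - \frac{v}{5}$)
$E{\left(H \right)} = 5 H$
$E{\left(N{\left(4 \right)} \right)} \left(-9 + y{\left(-1 \right)} 2\right) = 5 \left(1 - \frac{4}{5}\right) \left(-9 + \frac{8}{3} \cdot 2\right) = 5 \left(1 - \frac{4}{5}\right) \left(-9 + \frac{16}{3}\right) = 5 \cdot \frac{1}{5} \left(- \frac{11}{3}\right) = 1 \left(- \frac{11}{3}\right) = - \frac{11}{3}$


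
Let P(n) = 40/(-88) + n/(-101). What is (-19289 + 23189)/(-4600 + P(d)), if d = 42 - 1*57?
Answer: -216645/255547 ≈ -0.84777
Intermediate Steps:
d = -15 (d = 42 - 57 = -15)
P(n) = -5/11 - n/101 (P(n) = 40*(-1/88) + n*(-1/101) = -5/11 - n/101)
(-19289 + 23189)/(-4600 + P(d)) = (-19289 + 23189)/(-4600 + (-5/11 - 1/101*(-15))) = 3900/(-4600 + (-5/11 + 15/101)) = 3900/(-4600 - 340/1111) = 3900/(-5110940/1111) = 3900*(-1111/5110940) = -216645/255547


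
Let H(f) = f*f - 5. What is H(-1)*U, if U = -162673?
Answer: 650692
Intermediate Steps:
H(f) = -5 + f² (H(f) = f² - 5 = -5 + f²)
H(-1)*U = (-5 + (-1)²)*(-162673) = (-5 + 1)*(-162673) = -4*(-162673) = 650692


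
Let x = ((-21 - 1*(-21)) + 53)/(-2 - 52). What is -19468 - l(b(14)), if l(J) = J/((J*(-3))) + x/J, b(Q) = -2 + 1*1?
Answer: -1051307/54 ≈ -19469.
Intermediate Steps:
b(Q) = -1 (b(Q) = -2 + 1 = -1)
x = -53/54 (x = ((-21 + 21) + 53)/(-54) = (0 + 53)*(-1/54) = 53*(-1/54) = -53/54 ≈ -0.98148)
l(J) = -⅓ - 53/(54*J) (l(J) = J/((J*(-3))) - 53/(54*J) = J/((-3*J)) - 53/(54*J) = J*(-1/(3*J)) - 53/(54*J) = -⅓ - 53/(54*J))
-19468 - l(b(14)) = -19468 - (-53 - 18*(-1))/(54*(-1)) = -19468 - (-1)*(-53 + 18)/54 = -19468 - (-1)*(-35)/54 = -19468 - 1*35/54 = -19468 - 35/54 = -1051307/54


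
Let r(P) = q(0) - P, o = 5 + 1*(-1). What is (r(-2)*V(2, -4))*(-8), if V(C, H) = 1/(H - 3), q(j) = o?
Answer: 48/7 ≈ 6.8571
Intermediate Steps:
o = 4 (o = 5 - 1 = 4)
q(j) = 4
r(P) = 4 - P
V(C, H) = 1/(-3 + H)
(r(-2)*V(2, -4))*(-8) = ((4 - 1*(-2))/(-3 - 4))*(-8) = ((4 + 2)/(-7))*(-8) = (6*(-⅐))*(-8) = -6/7*(-8) = 48/7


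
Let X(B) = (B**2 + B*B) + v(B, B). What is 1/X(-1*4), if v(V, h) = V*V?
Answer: 1/48 ≈ 0.020833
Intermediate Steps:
v(V, h) = V**2
X(B) = 3*B**2 (X(B) = (B**2 + B*B) + B**2 = (B**2 + B**2) + B**2 = 2*B**2 + B**2 = 3*B**2)
1/X(-1*4) = 1/(3*(-1*4)**2) = 1/(3*(-4)**2) = 1/(3*16) = 1/48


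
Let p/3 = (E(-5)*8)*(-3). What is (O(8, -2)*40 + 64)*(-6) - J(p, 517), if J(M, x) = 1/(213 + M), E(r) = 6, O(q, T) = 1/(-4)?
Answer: -70955/219 ≈ -324.00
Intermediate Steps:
O(q, T) = -1/4
p = -432 (p = 3*((6*8)*(-3)) = 3*(48*(-3)) = 3*(-144) = -432)
(O(8, -2)*40 + 64)*(-6) - J(p, 517) = (-1/4*40 + 64)*(-6) - 1/(213 - 432) = (-10 + 64)*(-6) - 1/(-219) = 54*(-6) - 1*(-1/219) = -324 + 1/219 = -70955/219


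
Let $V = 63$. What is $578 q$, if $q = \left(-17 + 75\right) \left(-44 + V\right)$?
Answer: $636956$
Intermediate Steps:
$q = 1102$ ($q = \left(-17 + 75\right) \left(-44 + 63\right) = 58 \cdot 19 = 1102$)
$578 q = 578 \cdot 1102 = 636956$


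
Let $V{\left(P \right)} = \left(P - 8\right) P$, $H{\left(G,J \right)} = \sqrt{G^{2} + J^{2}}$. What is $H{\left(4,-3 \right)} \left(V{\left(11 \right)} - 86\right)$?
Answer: $-265$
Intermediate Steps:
$V{\left(P \right)} = P \left(-8 + P\right)$ ($V{\left(P \right)} = \left(-8 + P\right) P = P \left(-8 + P\right)$)
$H{\left(4,-3 \right)} \left(V{\left(11 \right)} - 86\right) = \sqrt{4^{2} + \left(-3\right)^{2}} \left(11 \left(-8 + 11\right) - 86\right) = \sqrt{16 + 9} \left(11 \cdot 3 - 86\right) = \sqrt{25} \left(33 - 86\right) = 5 \left(-53\right) = -265$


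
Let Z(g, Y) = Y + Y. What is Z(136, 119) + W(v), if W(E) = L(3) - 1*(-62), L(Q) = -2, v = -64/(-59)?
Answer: 298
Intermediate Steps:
v = 64/59 (v = -64*(-1/59) = 64/59 ≈ 1.0847)
W(E) = 60 (W(E) = -2 - 1*(-62) = -2 + 62 = 60)
Z(g, Y) = 2*Y
Z(136, 119) + W(v) = 2*119 + 60 = 238 + 60 = 298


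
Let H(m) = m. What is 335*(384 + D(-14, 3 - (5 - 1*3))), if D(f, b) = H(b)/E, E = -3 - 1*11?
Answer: 1800625/14 ≈ 1.2862e+5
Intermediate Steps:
E = -14 (E = -3 - 11 = -14)
D(f, b) = -b/14 (D(f, b) = b/(-14) = b*(-1/14) = -b/14)
335*(384 + D(-14, 3 - (5 - 1*3))) = 335*(384 - (3 - (5 - 1*3))/14) = 335*(384 - (3 - (5 - 3))/14) = 335*(384 - (3 - 1*2)/14) = 335*(384 - (3 - 2)/14) = 335*(384 - 1/14*1) = 335*(384 - 1/14) = 335*(5375/14) = 1800625/14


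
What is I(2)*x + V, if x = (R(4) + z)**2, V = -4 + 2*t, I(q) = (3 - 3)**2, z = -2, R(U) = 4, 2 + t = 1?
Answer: -6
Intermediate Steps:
t = -1 (t = -2 + 1 = -1)
I(q) = 0 (I(q) = 0**2 = 0)
V = -6 (V = -4 + 2*(-1) = -4 - 2 = -6)
x = 4 (x = (4 - 2)**2 = 2**2 = 4)
I(2)*x + V = 0*4 - 6 = 0 - 6 = -6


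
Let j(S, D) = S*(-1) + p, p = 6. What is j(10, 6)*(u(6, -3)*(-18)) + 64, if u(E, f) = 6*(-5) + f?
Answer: -2312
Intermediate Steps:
u(E, f) = -30 + f
j(S, D) = 6 - S (j(S, D) = S*(-1) + 6 = -S + 6 = 6 - S)
j(10, 6)*(u(6, -3)*(-18)) + 64 = (6 - 1*10)*((-30 - 3)*(-18)) + 64 = (6 - 10)*(-33*(-18)) + 64 = -4*594 + 64 = -2376 + 64 = -2312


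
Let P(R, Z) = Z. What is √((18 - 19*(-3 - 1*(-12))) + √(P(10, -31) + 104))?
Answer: √(-153 + √73) ≈ 12.019*I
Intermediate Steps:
√((18 - 19*(-3 - 1*(-12))) + √(P(10, -31) + 104)) = √((18 - 19*(-3 - 1*(-12))) + √(-31 + 104)) = √((18 - 19*(-3 + 12)) + √73) = √((18 - 19*9) + √73) = √((18 - 171) + √73) = √(-153 + √73)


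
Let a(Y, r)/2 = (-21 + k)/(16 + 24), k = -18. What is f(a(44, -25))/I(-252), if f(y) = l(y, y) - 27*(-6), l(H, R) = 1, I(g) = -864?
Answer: -163/864 ≈ -0.18866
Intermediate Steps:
a(Y, r) = -39/20 (a(Y, r) = 2*((-21 - 18)/(16 + 24)) = 2*(-39/40) = -39/20)
f(y) = 163 (f(y) = 1 - 27*(-6) = 1 + 162 = 163)
f(a(44, -25))/I(-252) = 163/(-864) = 163*(-1/864) = -163/864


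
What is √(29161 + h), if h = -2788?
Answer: √26373 ≈ 162.40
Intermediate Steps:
√(29161 + h) = √(29161 - 2788) = √26373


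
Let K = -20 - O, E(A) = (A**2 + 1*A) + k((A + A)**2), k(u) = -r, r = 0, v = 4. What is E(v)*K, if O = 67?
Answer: -1740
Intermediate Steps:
k(u) = 0 (k(u) = -1*0 = 0)
E(A) = A + A**2 (E(A) = (A**2 + 1*A) + 0 = (A**2 + A) + 0 = (A + A**2) + 0 = A + A**2)
K = -87 (K = -20 - 1*67 = -20 - 67 = -87)
E(v)*K = (4*(1 + 4))*(-87) = (4*5)*(-87) = 20*(-87) = -1740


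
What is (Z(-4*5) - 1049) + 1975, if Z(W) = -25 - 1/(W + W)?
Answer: 36041/40 ≈ 901.03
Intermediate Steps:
Z(W) = -25 - 1/(2*W)
(Z(-4*5) - 1049) + 1975 = ((-25 - 1/(2*((-4*5)))) - 1049) + 1975 = ((-25 - ½/(-20)) - 1049) + 1975 = ((-25 - ½*(-1/20)) - 1049) + 1975 = ((-25 + 1/40) - 1049) + 1975 = (-999/40 - 1049) + 1975 = -42959/40 + 1975 = 36041/40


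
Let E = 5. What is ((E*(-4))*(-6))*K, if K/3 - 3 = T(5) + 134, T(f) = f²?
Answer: 58320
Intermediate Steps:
K = 486 (K = 9 + 3*(5² + 134) = 9 + 3*(25 + 134) = 9 + 3*159 = 9 + 477 = 486)
((E*(-4))*(-6))*K = ((5*(-4))*(-6))*486 = -20*(-6)*486 = 120*486 = 58320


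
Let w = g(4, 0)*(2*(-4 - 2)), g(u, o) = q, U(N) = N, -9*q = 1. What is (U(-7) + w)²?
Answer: 289/9 ≈ 32.111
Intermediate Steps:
q = -⅑ (q = -⅑*1 = -⅑ ≈ -0.11111)
g(u, o) = -⅑
w = 4/3 (w = -2*(-4 - 2)/9 = -2*(-6)/9 = -⅑*(-12) = 4/3 ≈ 1.3333)
(U(-7) + w)² = (-7 + 4/3)² = (-17/3)² = 289/9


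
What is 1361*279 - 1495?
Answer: 378224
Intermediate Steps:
1361*279 - 1495 = 379719 - 1495 = 378224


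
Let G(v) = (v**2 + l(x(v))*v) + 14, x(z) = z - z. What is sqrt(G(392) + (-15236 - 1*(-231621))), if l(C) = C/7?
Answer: sqrt(370063) ≈ 608.33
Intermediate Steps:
x(z) = 0
l(C) = C/7 (l(C) = C*(1/7) = C/7)
G(v) = 14 + v**2 (G(v) = (v**2 + ((1/7)*0)*v) + 14 = (v**2 + 0*v) + 14 = (v**2 + 0) + 14 = v**2 + 14 = 14 + v**2)
sqrt(G(392) + (-15236 - 1*(-231621))) = sqrt((14 + 392**2) + (-15236 - 1*(-231621))) = sqrt((14 + 153664) + (-15236 + 231621)) = sqrt(153678 + 216385) = sqrt(370063)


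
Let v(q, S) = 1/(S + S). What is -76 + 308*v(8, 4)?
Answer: -75/2 ≈ -37.500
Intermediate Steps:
v(q, S) = 1/(2*S)
-76 + 308*v(8, 4) = -76 + 308*((½)/4) = -76 + 308*((½)*(¼)) = -76 + 308*(⅛) = -76 + 77/2 = -75/2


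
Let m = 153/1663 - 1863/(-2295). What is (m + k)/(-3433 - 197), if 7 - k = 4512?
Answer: 636676523/513118650 ≈ 1.2408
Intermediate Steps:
k = -4505 (k = 7 - 1*4512 = 7 - 4512 = -4505)
m = 127752/141355 (m = 153*(1/1663) - 1863*(-1/2295) = 153/1663 + 69/85 = 127752/141355 ≈ 0.90377)
(m + k)/(-3433 - 197) = (127752/141355 - 4505)/(-3433 - 197) = -636676523/141355/(-3630) = -636676523/141355*(-1/3630) = 636676523/513118650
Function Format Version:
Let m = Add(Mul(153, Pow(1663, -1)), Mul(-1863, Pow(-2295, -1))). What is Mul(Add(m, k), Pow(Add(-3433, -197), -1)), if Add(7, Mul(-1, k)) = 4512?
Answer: Rational(636676523, 513118650) ≈ 1.2408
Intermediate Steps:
k = -4505 (k = Add(7, Mul(-1, 4512)) = Add(7, -4512) = -4505)
m = Rational(127752, 141355) (m = Add(Mul(153, Rational(1, 1663)), Mul(-1863, Rational(-1, 2295))) = Add(Rational(153, 1663), Rational(69, 85)) = Rational(127752, 141355) ≈ 0.90377)
Mul(Add(m, k), Pow(Add(-3433, -197), -1)) = Mul(Add(Rational(127752, 141355), -4505), Pow(Add(-3433, -197), -1)) = Mul(Rational(-636676523, 141355), Pow(-3630, -1)) = Mul(Rational(-636676523, 141355), Rational(-1, 3630)) = Rational(636676523, 513118650)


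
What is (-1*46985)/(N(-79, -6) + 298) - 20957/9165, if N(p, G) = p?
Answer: -145069036/669045 ≈ -216.83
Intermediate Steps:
(-1*46985)/(N(-79, -6) + 298) - 20957/9165 = (-1*46985)/(-79 + 298) - 20957/9165 = -46985/219 - 20957*1/9165 = -46985*1/219 - 20957/9165 = -46985/219 - 20957/9165 = -145069036/669045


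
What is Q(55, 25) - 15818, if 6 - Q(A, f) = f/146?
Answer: -2308577/146 ≈ -15812.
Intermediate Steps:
Q(A, f) = 6 - f/146
Q(55, 25) - 15818 = (6 - 1/146*25) - 15818 = (6 - 25/146) - 15818 = 851/146 - 15818 = -2308577/146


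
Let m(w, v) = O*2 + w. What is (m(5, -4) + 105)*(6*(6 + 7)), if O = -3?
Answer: 8112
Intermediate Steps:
m(w, v) = -6 + w (m(w, v) = -3*2 + w = -6 + w)
(m(5, -4) + 105)*(6*(6 + 7)) = ((-6 + 5) + 105)*(6*(6 + 7)) = (-1 + 105)*(6*13) = 104*78 = 8112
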